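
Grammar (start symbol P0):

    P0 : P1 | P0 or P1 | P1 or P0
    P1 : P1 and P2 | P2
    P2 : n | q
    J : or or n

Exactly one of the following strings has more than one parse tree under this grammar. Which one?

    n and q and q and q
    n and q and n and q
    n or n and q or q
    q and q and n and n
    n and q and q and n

n and q and q and q: 1 tree
n and q and n and q: 1 tree
n or n and q or q: 4 trees
q and q and n and n: 1 tree
n and q and q and n: 1 tree

n or n and q or q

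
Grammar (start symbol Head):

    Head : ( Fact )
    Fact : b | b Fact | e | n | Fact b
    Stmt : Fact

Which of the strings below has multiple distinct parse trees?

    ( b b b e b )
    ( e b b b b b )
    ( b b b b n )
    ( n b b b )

( b b b e b )

( b b b e b ): 4 trees
( e b b b b b ): 1 tree
( b b b b n ): 1 tree
( n b b b ): 1 tree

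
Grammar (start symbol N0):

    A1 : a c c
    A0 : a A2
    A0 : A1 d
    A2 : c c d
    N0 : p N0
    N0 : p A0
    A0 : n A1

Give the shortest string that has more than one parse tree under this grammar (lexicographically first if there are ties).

length 5: p a c c d has 2 parse trees

Two derivations of p a c c d:
  N0 ⇒ p A0 ⇒ p a A2 ⇒ p a c c d
  N0 ⇒ p A0 ⇒ p A1 d ⇒ p a c c d

p a c c d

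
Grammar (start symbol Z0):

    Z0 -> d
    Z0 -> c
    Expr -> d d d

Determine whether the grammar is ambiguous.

Unambiguous

(Expr is unreachable from Z0, so its rules don't affect L(Z0).) The reachable rules are right-linear with at most one rule per (nonterminal, next-terminal) pair. Each input token forces the next rule, so parsing is deterministic.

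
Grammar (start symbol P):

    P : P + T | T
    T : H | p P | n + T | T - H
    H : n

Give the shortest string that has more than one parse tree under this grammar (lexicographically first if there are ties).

length 1: no string has ≥2 trees
length 2: no string has ≥2 trees
length 3: n + n has 2 parse trees

Two derivations of n + n:
  P ⇒ P + T ⇒ T + T ⇒ H + T ⇒ n + T ⇒ n + H ⇒ n + n
  P ⇒ T ⇒ n + T ⇒ n + H ⇒ n + n

n + n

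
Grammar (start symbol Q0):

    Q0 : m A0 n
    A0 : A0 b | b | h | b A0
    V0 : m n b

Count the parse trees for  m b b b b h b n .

5

Parse trees for m b b b b h b n:
  [Q0 m [A0 [A0 b [A0 b [A0 b [A0 b [A0 h]]]]] b] n]
  [Q0 m [A0 b [A0 [A0 b [A0 b [A0 b [A0 h]]]] b]] n]
  [Q0 m [A0 b [A0 b [A0 [A0 b [A0 b [A0 h]]] b]]] n]
  [Q0 m [A0 b [A0 b [A0 b [A0 [A0 b [A0 h]] b]]]] n]
  [Q0 m [A0 b [A0 b [A0 b [A0 b [A0 [A0 h] b]]]]] n]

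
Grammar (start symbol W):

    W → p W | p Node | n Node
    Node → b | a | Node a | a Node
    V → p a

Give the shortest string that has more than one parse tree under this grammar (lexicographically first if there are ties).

n a a

length 2: no string has ≥2 trees
length 3: n a a has 2 parse trees

Two derivations of n a a:
  W ⇒ n Node ⇒ n Node a ⇒ n a a
  W ⇒ n Node ⇒ n a Node ⇒ n a a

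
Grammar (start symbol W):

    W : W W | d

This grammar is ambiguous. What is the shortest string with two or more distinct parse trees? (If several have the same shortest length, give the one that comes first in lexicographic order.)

length 1: no string has ≥2 trees
length 2: no string has ≥2 trees
length 3: d d d has 2 parse trees

Two derivations of d d d:
  W ⇒ W W ⇒ W W W ⇒ d W W ⇒ d d W ⇒ d d d
  W ⇒ W W ⇒ d W ⇒ d W W ⇒ d d W ⇒ d d d

d d d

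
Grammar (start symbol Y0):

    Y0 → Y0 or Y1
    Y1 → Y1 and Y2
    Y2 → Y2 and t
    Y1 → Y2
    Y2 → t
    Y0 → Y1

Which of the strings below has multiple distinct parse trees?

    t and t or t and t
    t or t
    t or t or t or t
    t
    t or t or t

t and t or t and t: 4 trees
t or t: 1 tree
t or t or t or t: 1 tree
t: 1 tree
t or t or t: 1 tree

t and t or t and t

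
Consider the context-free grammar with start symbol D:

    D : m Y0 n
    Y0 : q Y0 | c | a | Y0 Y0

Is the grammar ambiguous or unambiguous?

Ambiguous

Witness: m a a a n

Derivation 1: D ⇒ m Y0 n ⇒ m Y0 Y0 n ⇒ m a Y0 n ⇒ m a Y0 Y0 n ⇒ m a a Y0 n ⇒ m a a a n
Derivation 2: D ⇒ m Y0 n ⇒ m Y0 Y0 n ⇒ m Y0 Y0 Y0 n ⇒ m a Y0 Y0 n ⇒ m a a Y0 n ⇒ m a a a n

Two distinct leftmost derivations for the same string.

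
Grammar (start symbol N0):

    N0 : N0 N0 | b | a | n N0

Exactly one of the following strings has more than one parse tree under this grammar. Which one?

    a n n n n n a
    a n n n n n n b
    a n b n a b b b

a n n n n n a: 1 tree
a n n n n n n b: 1 tree
a n b n a b b b: 151 trees

a n b n a b b b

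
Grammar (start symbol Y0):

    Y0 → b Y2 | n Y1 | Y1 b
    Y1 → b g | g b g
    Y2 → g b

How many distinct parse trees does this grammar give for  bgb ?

Parse trees for bgb:
  [Y0 b [Y2 g b]]
  [Y0 [Y1 b g] b]

2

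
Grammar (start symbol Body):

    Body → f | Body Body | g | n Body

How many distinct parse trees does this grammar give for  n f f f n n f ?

14

Parse trees for n f f f n n f (showing first 6 of 14):
  [Body [Body n [Body f]] [Body [Body f] [Body [Body f] [Body n [Body n [Body f]]]]]]
  [Body [Body n [Body f]] [Body [Body [Body f] [Body f]] [Body n [Body n [Body f]]]]]
  [Body [Body [Body n [Body f]] [Body f]] [Body [Body f] [Body n [Body n [Body f]]]]]
  [Body [Body n [Body [Body f] [Body f]]] [Body [Body f] [Body n [Body n [Body f]]]]]
  [Body [Body [Body n [Body f]] [Body [Body f] [Body f]]] [Body n [Body n [Body f]]]]
  [Body [Body [Body [Body n [Body f]] [Body f]] [Body f]] [Body n [Body n [Body f]]]]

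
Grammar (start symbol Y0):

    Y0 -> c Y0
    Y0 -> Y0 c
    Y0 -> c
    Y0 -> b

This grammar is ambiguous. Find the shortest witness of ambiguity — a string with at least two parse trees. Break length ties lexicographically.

c c

length 1: no string has ≥2 trees
length 2: c c has 2 parse trees

Two derivations of c c:
  Y0 ⇒ c Y0 ⇒ c c
  Y0 ⇒ Y0 c ⇒ c c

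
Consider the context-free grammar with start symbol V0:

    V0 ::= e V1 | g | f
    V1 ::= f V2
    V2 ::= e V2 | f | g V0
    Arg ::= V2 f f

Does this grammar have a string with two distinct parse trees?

Unambiguous

(Arg is unreachable from V0, so its rules don't affect L(V0).) Restricted to the reachable nonterminals, every rule has the form A → t or A → t B, and no two rules for the same A share a first terminal. The grammar encodes a DFA — one run per string.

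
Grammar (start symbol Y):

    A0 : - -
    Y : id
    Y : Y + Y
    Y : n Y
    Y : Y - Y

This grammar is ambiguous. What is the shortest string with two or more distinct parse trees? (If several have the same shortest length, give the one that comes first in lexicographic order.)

n id + id

length 1: no string has ≥2 trees
length 2: no string has ≥2 trees
length 3: no string has ≥2 trees
length 4: n id + id has 2 parse trees

Two derivations of n id + id:
  Y ⇒ Y + Y ⇒ n Y + Y ⇒ n id + Y ⇒ n id + id
  Y ⇒ n Y ⇒ n Y + Y ⇒ n id + Y ⇒ n id + id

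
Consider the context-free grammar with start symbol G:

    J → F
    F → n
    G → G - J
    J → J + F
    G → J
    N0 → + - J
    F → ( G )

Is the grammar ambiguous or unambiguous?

Only G, J, F are reachable from G; ignoring the rest: The grammar is stratified — G handles '-' (left-recursive), J handles '+', F atoms. Each operator has a fixed associativity and precedence level, so every string has one parse.

Unambiguous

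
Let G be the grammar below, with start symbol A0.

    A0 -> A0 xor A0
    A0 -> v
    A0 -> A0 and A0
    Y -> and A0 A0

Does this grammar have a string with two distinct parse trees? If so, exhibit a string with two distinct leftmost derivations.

Witness: v and v and v

Derivation 1: A0 ⇒ A0 and A0 ⇒ v and A0 ⇒ v and A0 and A0 ⇒ v and v and A0 ⇒ v and v and v
Derivation 2: A0 ⇒ A0 and A0 ⇒ A0 and A0 and A0 ⇒ v and A0 and A0 ⇒ v and v and A0 ⇒ v and v and v

Two distinct leftmost derivations for the same string.

Ambiguous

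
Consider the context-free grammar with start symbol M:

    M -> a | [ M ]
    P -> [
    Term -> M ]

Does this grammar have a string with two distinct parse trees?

Unambiguous

(P, Term are unreachable from M, so their rules don't affect L(M).) Each string is a nest of matched brackets around a single atom. An opening bracket forces the recursive rule; an atom forces the base rule.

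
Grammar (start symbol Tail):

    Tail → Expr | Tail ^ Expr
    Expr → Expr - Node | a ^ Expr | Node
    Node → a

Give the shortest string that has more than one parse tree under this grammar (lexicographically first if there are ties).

a ^ a

length 1: no string has ≥2 trees
length 3: a ^ a has 2 parse trees

Two derivations of a ^ a:
  Tail ⇒ Expr ⇒ a ^ Expr ⇒ a ^ Node ⇒ a ^ a
  Tail ⇒ Tail ^ Expr ⇒ Expr ^ Expr ⇒ Node ^ Expr ⇒ a ^ Expr ⇒ a ^ Node ⇒ a ^ a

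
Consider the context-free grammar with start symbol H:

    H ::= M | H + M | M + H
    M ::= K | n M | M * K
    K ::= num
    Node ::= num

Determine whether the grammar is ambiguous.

Witness: num + num

Derivation 1: H ⇒ H + M ⇒ M + M ⇒ K + M ⇒ num + M ⇒ num + K ⇒ num + num
Derivation 2: H ⇒ M + H ⇒ K + H ⇒ num + H ⇒ num + M ⇒ num + K ⇒ num + num

Two distinct leftmost derivations for the same string.

Ambiguous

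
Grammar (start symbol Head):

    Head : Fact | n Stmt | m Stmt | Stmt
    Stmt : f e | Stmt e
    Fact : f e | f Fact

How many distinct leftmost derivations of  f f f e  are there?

Parse trees for f f f e:
  [Head [Fact f [Fact f [Fact f e]]]]

1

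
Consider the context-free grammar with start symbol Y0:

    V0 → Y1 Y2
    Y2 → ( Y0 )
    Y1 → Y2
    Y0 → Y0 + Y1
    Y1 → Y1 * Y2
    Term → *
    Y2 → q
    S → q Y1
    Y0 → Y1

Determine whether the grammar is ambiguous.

(Term, S, V0 are unreachable from Y0, so their rules don't affect L(Y0).) The grammar is stratified — Y0 handles '+' (left-recursive), Y1 handles '*', Y2 atoms. Each operator has a fixed associativity and precedence level, so every string has one parse.

Unambiguous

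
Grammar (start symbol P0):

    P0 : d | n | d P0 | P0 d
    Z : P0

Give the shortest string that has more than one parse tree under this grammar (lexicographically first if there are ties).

length 1: no string has ≥2 trees
length 2: d d has 2 parse trees

Two derivations of d d:
  P0 ⇒ d P0 ⇒ d d
  P0 ⇒ P0 d ⇒ d d

d d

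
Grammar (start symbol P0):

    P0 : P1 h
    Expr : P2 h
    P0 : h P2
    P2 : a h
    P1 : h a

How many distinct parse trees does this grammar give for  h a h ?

Parse trees for h a h:
  [P0 [P1 h a] h]
  [P0 h [P2 a h]]

2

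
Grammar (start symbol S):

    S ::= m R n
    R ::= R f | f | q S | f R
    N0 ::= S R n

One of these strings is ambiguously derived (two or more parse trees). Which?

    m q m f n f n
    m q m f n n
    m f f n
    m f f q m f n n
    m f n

m f f n

m q m f n f n: 1 tree
m q m f n n: 1 tree
m f f n: 2 trees
m f f q m f n n: 1 tree
m f n: 1 tree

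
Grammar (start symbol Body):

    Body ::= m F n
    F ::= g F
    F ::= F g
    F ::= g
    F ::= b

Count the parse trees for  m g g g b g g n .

10

Parse trees for m g g g b g g n (showing first 6 of 10):
  [Body m [F g [F g [F g [F [F [F b] g] g]]]] n]
  [Body m [F g [F g [F [F g [F [F b] g]] g]]] n]
  [Body m [F g [F g [F [F [F g [F b]] g] g]]] n]
  [Body m [F g [F [F g [F g [F [F b] g]]] g]] n]
  [Body m [F g [F [F g [F [F g [F b]] g]] g]] n]
  [Body m [F g [F [F [F g [F g [F b]]] g] g]] n]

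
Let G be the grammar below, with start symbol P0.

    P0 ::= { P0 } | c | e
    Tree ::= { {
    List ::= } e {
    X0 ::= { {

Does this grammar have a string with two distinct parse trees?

(Tree, List, X0 are unreachable from P0, so their rules don't affect L(P0).) Each string is a nest of matched brackets around a single atom. An opening bracket forces the recursive rule; an atom forces the base rule.

Unambiguous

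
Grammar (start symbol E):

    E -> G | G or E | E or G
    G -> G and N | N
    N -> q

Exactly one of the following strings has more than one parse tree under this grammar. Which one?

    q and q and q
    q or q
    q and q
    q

q or q

q and q and q: 1 tree
q or q: 2 trees
q and q: 1 tree
q: 1 tree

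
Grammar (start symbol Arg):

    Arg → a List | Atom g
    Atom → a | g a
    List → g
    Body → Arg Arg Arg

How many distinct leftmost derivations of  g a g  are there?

Parse trees for g a g:
  [Arg [Atom g a] g]

1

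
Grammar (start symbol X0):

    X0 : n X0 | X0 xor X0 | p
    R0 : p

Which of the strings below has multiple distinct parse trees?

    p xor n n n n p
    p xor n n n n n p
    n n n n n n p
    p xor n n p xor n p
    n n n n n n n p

p xor n n n n p: 1 tree
p xor n n n n n p: 1 tree
n n n n n n p: 1 tree
p xor n n p xor n p: 4 trees
n n n n n n n p: 1 tree

p xor n n p xor n p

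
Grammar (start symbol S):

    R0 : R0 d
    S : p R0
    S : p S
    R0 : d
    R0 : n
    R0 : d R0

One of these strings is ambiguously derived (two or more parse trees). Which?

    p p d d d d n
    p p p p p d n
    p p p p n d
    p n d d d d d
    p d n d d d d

p d n d d d d

p p d d d d n: 1 tree
p p p p p d n: 1 tree
p p p p n d: 1 tree
p n d d d d d: 1 tree
p d n d d d d: 5 trees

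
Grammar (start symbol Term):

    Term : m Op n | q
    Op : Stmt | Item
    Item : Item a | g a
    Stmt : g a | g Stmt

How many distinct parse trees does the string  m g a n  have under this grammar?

2

Parse trees for m g a n:
  [Term m [Op [Stmt g a]] n]
  [Term m [Op [Item g a]] n]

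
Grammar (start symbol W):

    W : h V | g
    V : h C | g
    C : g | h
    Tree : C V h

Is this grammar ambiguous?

(Tree is unreachable from W, so its rules don't affect L(W).) Each reachable nonterminal has at most one production per leading terminal, and all productions are right-linear; the derivation is determined token-by-token.

Unambiguous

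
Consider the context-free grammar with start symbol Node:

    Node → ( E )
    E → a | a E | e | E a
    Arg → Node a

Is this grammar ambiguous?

Witness: ( a a )

Derivation 1: Node ⇒ ( E ) ⇒ ( a E ) ⇒ ( a a )
Derivation 2: Node ⇒ ( E ) ⇒ ( E a ) ⇒ ( a a )

Two distinct leftmost derivations for the same string.

Ambiguous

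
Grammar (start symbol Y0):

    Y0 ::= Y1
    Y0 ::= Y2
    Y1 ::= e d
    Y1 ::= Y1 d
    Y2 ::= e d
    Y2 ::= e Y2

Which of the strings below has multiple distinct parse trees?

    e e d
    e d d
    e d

e e d: 1 tree
e d d: 1 tree
e d: 2 trees

e d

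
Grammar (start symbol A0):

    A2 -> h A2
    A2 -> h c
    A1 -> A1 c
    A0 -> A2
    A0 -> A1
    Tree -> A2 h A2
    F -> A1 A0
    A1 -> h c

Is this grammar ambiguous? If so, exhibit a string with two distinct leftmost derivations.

Ambiguous

Witness: h c

Derivation 1: A0 ⇒ A2 ⇒ h c
Derivation 2: A0 ⇒ A1 ⇒ h c

Two distinct leftmost derivations for the same string.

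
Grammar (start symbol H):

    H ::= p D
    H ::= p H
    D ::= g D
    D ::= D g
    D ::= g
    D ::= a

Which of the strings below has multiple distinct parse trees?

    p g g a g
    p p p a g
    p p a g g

p g g a g

p g g a g: 3 trees
p p p a g: 1 tree
p p a g g: 1 tree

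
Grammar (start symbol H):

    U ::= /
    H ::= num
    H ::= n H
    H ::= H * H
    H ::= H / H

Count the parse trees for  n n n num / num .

4

Parse trees for n n n num / num:
  [H n [H n [H n [H [H num] / [H num]]]]]
  [H n [H n [H [H n [H num]] / [H num]]]]
  [H n [H [H n [H n [H num]]] / [H num]]]
  [H [H n [H n [H n [H num]]]] / [H num]]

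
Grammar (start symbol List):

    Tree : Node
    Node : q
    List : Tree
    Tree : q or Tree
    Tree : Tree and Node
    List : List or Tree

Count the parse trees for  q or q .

2

Parse trees for q or q:
  [List [Tree q or [Tree [Node q]]]]
  [List [List [Tree [Node q]]] or [Tree [Node q]]]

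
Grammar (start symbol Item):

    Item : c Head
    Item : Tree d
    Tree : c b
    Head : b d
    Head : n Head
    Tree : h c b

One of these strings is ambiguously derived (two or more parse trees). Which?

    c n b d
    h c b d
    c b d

c b d

c n b d: 1 tree
h c b d: 1 tree
c b d: 2 trees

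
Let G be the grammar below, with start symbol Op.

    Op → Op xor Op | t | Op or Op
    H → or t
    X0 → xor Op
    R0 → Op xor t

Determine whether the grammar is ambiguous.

Ambiguous

Witness: t or t or t

Derivation 1: Op ⇒ Op or Op ⇒ t or Op ⇒ t or Op or Op ⇒ t or t or Op ⇒ t or t or t
Derivation 2: Op ⇒ Op or Op ⇒ Op or Op or Op ⇒ t or Op or Op ⇒ t or t or Op ⇒ t or t or t

Two distinct leftmost derivations for the same string.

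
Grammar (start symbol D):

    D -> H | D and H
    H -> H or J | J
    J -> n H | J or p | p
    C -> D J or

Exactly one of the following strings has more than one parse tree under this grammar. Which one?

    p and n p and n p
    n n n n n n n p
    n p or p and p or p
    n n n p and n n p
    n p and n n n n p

p and n p and n p: 1 tree
n n n n n n n p: 1 tree
n p or p and p or p: 8 trees
n n n p and n n p: 1 tree
n p and n n n n p: 1 tree

n p or p and p or p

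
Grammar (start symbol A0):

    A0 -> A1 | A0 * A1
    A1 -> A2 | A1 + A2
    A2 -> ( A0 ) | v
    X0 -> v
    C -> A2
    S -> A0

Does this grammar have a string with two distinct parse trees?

Unambiguous

Only A0, A1, A2 are reachable from A0; ignoring the rest: The grammar is stratified — A0 handles '*' (left-recursive), A1 handles '+', A2 atoms. Each operator has a fixed associativity and precedence level, so every string has one parse.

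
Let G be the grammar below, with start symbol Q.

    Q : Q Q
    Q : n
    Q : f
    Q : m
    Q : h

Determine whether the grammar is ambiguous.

Ambiguous

Witness: f f f

Derivation 1: Q ⇒ Q Q ⇒ Q Q Q ⇒ f Q Q ⇒ f f Q ⇒ f f f
Derivation 2: Q ⇒ Q Q ⇒ f Q ⇒ f Q Q ⇒ f f Q ⇒ f f f

Two distinct leftmost derivations for the same string.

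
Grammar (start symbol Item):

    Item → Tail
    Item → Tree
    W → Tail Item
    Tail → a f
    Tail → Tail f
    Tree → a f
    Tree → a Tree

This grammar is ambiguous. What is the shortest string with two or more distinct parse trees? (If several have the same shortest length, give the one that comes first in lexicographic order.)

a f

length 2: a f has 2 parse trees

Two derivations of a f:
  Item ⇒ Tail ⇒ a f
  Item ⇒ Tree ⇒ a f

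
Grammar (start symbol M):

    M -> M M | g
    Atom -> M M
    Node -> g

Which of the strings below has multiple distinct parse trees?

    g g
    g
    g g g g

g g g g

g g: 1 tree
g: 1 tree
g g g g: 5 trees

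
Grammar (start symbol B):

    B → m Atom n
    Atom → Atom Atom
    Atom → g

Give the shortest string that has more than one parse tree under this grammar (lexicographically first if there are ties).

length 3: no string has ≥2 trees
length 4: no string has ≥2 trees
length 5: m g g g n has 2 parse trees

Two derivations of m g g g n:
  B ⇒ m Atom n ⇒ m Atom Atom n ⇒ m Atom Atom Atom n ⇒ m g Atom Atom n ⇒ m g g Atom n ⇒ m g g g n
  B ⇒ m Atom n ⇒ m Atom Atom n ⇒ m g Atom n ⇒ m g Atom Atom n ⇒ m g g Atom n ⇒ m g g g n

m g g g n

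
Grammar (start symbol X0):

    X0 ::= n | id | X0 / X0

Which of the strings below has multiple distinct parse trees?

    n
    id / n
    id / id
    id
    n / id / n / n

n / id / n / n

n: 1 tree
id / n: 1 tree
id / id: 1 tree
id: 1 tree
n / id / n / n: 5 trees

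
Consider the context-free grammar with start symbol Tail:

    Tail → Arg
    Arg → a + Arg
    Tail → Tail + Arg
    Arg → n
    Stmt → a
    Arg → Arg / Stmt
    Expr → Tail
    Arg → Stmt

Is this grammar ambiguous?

Witness: a + a

Derivation 1: Tail ⇒ Arg ⇒ a + Arg ⇒ a + Stmt ⇒ a + a
Derivation 2: Tail ⇒ Tail + Arg ⇒ Arg + Arg ⇒ Stmt + Arg ⇒ a + Arg ⇒ a + Stmt ⇒ a + a

Two distinct leftmost derivations for the same string.

Ambiguous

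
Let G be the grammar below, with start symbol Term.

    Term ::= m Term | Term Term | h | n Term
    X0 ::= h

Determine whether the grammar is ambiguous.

Ambiguous

Witness: h h h

Derivation 1: Term ⇒ Term Term ⇒ Term Term Term ⇒ h Term Term ⇒ h h Term ⇒ h h h
Derivation 2: Term ⇒ Term Term ⇒ h Term ⇒ h Term Term ⇒ h h Term ⇒ h h h

Two distinct leftmost derivations for the same string.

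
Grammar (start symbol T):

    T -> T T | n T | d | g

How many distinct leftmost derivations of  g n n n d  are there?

1

Parse trees for g n n n d:
  [T [T g] [T n [T n [T n [T d]]]]]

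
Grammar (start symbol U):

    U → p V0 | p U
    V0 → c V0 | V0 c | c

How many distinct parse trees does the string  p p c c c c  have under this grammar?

8

Parse trees for p p c c c c:
  [U p [U p [V0 c [V0 c [V0 c [V0 c]]]]]]
  [U p [U p [V0 c [V0 c [V0 [V0 c] c]]]]]
  [U p [U p [V0 c [V0 [V0 c [V0 c]] c]]]]
  [U p [U p [V0 c [V0 [V0 [V0 c] c] c]]]]
  [U p [U p [V0 [V0 c [V0 c [V0 c]]] c]]]
  [U p [U p [V0 [V0 c [V0 [V0 c] c]] c]]]
  [U p [U p [V0 [V0 [V0 c [V0 c]] c] c]]]
  [U p [U p [V0 [V0 [V0 [V0 c] c] c] c]]]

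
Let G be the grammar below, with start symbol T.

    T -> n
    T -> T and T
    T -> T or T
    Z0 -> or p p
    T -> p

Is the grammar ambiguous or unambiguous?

Witness: n and n and n

Derivation 1: T ⇒ T and T ⇒ n and T ⇒ n and T and T ⇒ n and n and T ⇒ n and n and n
Derivation 2: T ⇒ T and T ⇒ T and T and T ⇒ n and T and T ⇒ n and n and T ⇒ n and n and n

Two distinct leftmost derivations for the same string.

Ambiguous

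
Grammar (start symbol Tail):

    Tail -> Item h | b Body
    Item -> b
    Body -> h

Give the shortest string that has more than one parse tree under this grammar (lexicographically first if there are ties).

length 2: b h has 2 parse trees

Two derivations of b h:
  Tail ⇒ Item h ⇒ b h
  Tail ⇒ b Body ⇒ b h

b h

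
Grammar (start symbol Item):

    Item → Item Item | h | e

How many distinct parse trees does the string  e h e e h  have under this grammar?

14

Parse trees for e h e e h (showing first 6 of 14):
  [Item [Item e] [Item [Item h] [Item [Item e] [Item [Item e] [Item h]]]]]
  [Item [Item e] [Item [Item h] [Item [Item [Item e] [Item e]] [Item h]]]]
  [Item [Item e] [Item [Item [Item h] [Item e]] [Item [Item e] [Item h]]]]
  [Item [Item e] [Item [Item [Item h] [Item [Item e] [Item e]]] [Item h]]]
  [Item [Item e] [Item [Item [Item [Item h] [Item e]] [Item e]] [Item h]]]
  [Item [Item [Item e] [Item h]] [Item [Item e] [Item [Item e] [Item h]]]]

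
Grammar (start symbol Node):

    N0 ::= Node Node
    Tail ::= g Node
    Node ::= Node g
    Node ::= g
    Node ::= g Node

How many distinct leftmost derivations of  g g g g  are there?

8

Parse trees for g g g g:
  [Node [Node [Node [Node g] g] g] g]
  [Node [Node [Node g [Node g]] g] g]
  [Node [Node g [Node [Node g] g]] g]
  [Node [Node g [Node g [Node g]]] g]
  [Node g [Node [Node [Node g] g] g]]
  [Node g [Node [Node g [Node g]] g]]
  [Node g [Node g [Node [Node g] g]]]
  [Node g [Node g [Node g [Node g]]]]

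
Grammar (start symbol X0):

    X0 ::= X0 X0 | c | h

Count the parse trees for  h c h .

Parse trees for h c h:
  [X0 [X0 h] [X0 [X0 c] [X0 h]]]
  [X0 [X0 [X0 h] [X0 c]] [X0 h]]

2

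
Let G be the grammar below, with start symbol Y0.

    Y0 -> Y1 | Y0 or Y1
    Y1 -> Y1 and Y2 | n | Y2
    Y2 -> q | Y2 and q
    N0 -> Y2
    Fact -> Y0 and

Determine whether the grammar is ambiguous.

Witness: q and q

Derivation 1: Y0 ⇒ Y1 ⇒ Y1 and Y2 ⇒ Y2 and Y2 ⇒ q and Y2 ⇒ q and q
Derivation 2: Y0 ⇒ Y1 ⇒ Y2 ⇒ Y2 and q ⇒ q and q

Two distinct leftmost derivations for the same string.

Ambiguous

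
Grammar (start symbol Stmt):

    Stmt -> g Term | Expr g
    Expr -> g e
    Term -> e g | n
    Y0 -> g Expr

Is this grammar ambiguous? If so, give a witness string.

Witness: g e g

Derivation 1: Stmt ⇒ g Term ⇒ g e g
Derivation 2: Stmt ⇒ Expr g ⇒ g e g

Two distinct leftmost derivations for the same string.

Ambiguous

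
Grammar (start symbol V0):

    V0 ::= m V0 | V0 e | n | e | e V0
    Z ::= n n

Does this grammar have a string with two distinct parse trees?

Ambiguous

Witness: e e

Derivation 1: V0 ⇒ V0 e ⇒ e e
Derivation 2: V0 ⇒ e V0 ⇒ e e

Two distinct leftmost derivations for the same string.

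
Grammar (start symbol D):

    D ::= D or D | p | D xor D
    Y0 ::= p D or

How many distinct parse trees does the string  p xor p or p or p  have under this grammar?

5

Parse trees for p xor p or p or p:
  [D [D [D p] xor [D p]] or [D [D p] or [D p]]]
  [D [D [D [D p] xor [D p]] or [D p]] or [D p]]
  [D [D [D p] xor [D [D p] or [D p]]] or [D p]]
  [D [D p] xor [D [D p] or [D [D p] or [D p]]]]
  [D [D p] xor [D [D [D p] or [D p]] or [D p]]]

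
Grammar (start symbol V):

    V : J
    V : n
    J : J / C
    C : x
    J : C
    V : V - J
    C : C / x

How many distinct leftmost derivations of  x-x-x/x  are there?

Parse trees for x-x-x/x:
  [V [V [V [J [C x]]] - [J [C x]]] - [J [J [C x]] / [C x]]]
  [V [V [V [J [C x]]] - [J [C x]]] - [J [C [C x] / x]]]

2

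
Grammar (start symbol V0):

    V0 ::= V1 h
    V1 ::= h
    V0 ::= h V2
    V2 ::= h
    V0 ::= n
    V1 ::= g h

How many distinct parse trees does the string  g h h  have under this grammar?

Parse trees for g h h:
  [V0 [V1 g h] h]

1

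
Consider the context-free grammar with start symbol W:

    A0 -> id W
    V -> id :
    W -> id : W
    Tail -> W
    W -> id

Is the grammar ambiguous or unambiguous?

Only W is reachable from W; ignoring the rest: Right-recursive list with a separator: after each atom, whether the separator follows determines the rule. One parse per string.

Unambiguous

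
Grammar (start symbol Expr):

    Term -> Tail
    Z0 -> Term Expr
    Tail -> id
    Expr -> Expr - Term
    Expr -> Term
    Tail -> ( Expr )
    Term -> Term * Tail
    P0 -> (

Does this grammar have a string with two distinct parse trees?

Unambiguous

(P0, Z0 are unreachable from Expr, so their rules don't affect L(Expr).) The grammar is stratified — Expr handles '-' (left-recursive), Term handles '*', Tail atoms. Each operator has a fixed associativity and precedence level, so every string has one parse.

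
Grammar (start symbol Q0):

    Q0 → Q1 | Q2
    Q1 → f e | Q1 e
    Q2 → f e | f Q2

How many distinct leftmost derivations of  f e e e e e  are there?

1

Parse trees for f e e e e e:
  [Q0 [Q1 [Q1 [Q1 [Q1 [Q1 f e] e] e] e] e]]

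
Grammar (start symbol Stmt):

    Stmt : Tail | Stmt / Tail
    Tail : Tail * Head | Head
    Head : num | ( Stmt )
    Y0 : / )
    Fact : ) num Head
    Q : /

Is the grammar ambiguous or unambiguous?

Unambiguous

Only Stmt, Tail, Head are reachable from Stmt; ignoring the rest: Stmt → Stmt / Tail | Tail  ;  Tail → Tail * Head | Head  — a left-associative chain with Head at the bottom. Each string factors uniquely by precedence.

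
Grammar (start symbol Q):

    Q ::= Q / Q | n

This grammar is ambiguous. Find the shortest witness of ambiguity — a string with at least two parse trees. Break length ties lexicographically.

length 1: no string has ≥2 trees
length 3: no string has ≥2 trees
length 5: n / n / n has 2 parse trees

Two derivations of n / n / n:
  Q ⇒ Q / Q ⇒ Q / Q / Q ⇒ n / Q / Q ⇒ n / n / Q ⇒ n / n / n
  Q ⇒ Q / Q ⇒ n / Q ⇒ n / Q / Q ⇒ n / n / Q ⇒ n / n / n

n / n / n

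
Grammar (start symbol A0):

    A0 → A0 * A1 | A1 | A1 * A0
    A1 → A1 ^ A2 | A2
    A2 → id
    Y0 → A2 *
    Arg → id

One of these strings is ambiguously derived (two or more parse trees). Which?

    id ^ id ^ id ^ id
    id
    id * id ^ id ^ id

id ^ id ^ id ^ id: 1 tree
id: 1 tree
id * id ^ id ^ id: 2 trees

id * id ^ id ^ id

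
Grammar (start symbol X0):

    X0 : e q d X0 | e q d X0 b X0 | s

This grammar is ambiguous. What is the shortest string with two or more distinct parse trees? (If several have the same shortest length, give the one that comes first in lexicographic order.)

e q d e q d s b s

length 1: no string has ≥2 trees
length 4: no string has ≥2 trees
length 6: no string has ≥2 trees
length 7: no string has ≥2 trees
length 9: e q d e q d s b s has 2 parse trees

Two derivations of e q d e q d s b s:
  X0 ⇒ e q d X0 ⇒ e q d e q d X0 b X0 ⇒ e q d e q d s b X0 ⇒ e q d e q d s b s
  X0 ⇒ e q d X0 b X0 ⇒ e q d e q d X0 b X0 ⇒ e q d e q d s b X0 ⇒ e q d e q d s b s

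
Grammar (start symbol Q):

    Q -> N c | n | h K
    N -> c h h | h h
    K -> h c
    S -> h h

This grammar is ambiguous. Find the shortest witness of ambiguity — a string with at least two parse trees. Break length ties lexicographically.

h h c

length 1: no string has ≥2 trees
length 3: h h c has 2 parse trees

Two derivations of h h c:
  Q ⇒ N c ⇒ h h c
  Q ⇒ h K ⇒ h h c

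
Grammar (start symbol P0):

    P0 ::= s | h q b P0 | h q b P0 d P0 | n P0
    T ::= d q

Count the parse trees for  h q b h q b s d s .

Parse trees for h q b h q b s d s:
  [P0 h q b [P0 h q b [P0 s] d [P0 s]]]
  [P0 h q b [P0 h q b [P0 s]] d [P0 s]]

2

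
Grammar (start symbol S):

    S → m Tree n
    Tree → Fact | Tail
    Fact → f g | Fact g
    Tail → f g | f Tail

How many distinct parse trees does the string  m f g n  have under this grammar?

Parse trees for m f g n:
  [S m [Tree [Fact f g]] n]
  [S m [Tree [Tail f g]] n]

2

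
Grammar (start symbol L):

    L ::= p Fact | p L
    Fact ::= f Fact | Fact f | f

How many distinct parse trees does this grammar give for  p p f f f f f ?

16

Parse trees for p p f f f f f (showing first 6 of 16):
  [L p [L p [Fact f [Fact f [Fact f [Fact f [Fact f]]]]]]]
  [L p [L p [Fact f [Fact f [Fact f [Fact [Fact f] f]]]]]]
  [L p [L p [Fact f [Fact f [Fact [Fact f [Fact f]] f]]]]]
  [L p [L p [Fact f [Fact f [Fact [Fact [Fact f] f] f]]]]]
  [L p [L p [Fact f [Fact [Fact f [Fact f [Fact f]]] f]]]]
  [L p [L p [Fact f [Fact [Fact f [Fact [Fact f] f]] f]]]]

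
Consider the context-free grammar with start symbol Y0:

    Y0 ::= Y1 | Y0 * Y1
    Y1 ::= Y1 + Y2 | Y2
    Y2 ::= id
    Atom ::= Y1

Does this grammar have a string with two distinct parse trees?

Unambiguous

(Atom is unreachable from Y0, so its rules don't affect L(Y0).) The grammar is stratified — Y0 handles '*' (left-recursive), Y1 handles '+', Y2 atoms. Each operator has a fixed associativity and precedence level, so every string has one parse.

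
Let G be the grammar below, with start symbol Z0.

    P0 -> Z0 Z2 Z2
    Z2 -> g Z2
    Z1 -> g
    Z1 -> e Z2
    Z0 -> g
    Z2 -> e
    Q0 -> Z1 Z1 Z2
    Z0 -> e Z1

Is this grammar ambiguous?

(Q0, P0 are unreachable from Z0, so their rules don't affect L(Z0).) Each reachable nonterminal has at most one production per leading terminal, and all productions are right-linear; the derivation is determined token-by-token.

Unambiguous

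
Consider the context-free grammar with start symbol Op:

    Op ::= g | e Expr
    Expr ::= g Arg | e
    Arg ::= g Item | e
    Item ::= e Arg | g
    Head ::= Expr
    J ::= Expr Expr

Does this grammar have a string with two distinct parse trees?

Unambiguous

(Head, J are unreachable from Op, so their rules don't affect L(Op).) Restricted to the reachable nonterminals, every rule has the form A → t or A → t B, and no two rules for the same A share a first terminal. The grammar encodes a DFA — one run per string.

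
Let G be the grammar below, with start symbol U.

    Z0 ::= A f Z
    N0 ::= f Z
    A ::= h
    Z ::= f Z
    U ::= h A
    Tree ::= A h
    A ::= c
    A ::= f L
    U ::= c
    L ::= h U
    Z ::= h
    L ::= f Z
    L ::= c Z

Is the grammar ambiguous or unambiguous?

(Z0, Tree, N0 are unreachable from U, so their rules don't affect L(U).) Restricted to the reachable nonterminals, every rule has the form A → t or A → t B, and no two rules for the same A share a first terminal. The grammar encodes a DFA — one run per string.

Unambiguous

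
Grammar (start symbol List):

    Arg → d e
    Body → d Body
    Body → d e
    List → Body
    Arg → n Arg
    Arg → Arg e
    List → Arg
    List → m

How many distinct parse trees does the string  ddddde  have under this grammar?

1

Parse trees for ddddde:
  [List [Body d [Body d [Body d [Body d [Body d e]]]]]]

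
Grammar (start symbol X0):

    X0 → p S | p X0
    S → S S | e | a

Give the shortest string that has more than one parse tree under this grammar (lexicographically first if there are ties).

p a a a

length 2: no string has ≥2 trees
length 3: no string has ≥2 trees
length 4: p a a a has 2 parse trees

Two derivations of p a a a:
  X0 ⇒ p S ⇒ p S S ⇒ p S S S ⇒ p a S S ⇒ p a a S ⇒ p a a a
  X0 ⇒ p S ⇒ p S S ⇒ p a S ⇒ p a S S ⇒ p a a S ⇒ p a a a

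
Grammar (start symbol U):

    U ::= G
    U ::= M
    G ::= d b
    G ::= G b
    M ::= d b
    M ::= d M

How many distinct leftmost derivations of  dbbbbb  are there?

Parse trees for dbbbbb:
  [U [G [G [G [G [G d b] b] b] b] b]]

1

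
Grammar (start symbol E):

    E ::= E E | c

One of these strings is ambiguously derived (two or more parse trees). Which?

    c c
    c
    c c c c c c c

c c c c c c c

c c: 1 tree
c: 1 tree
c c c c c c c: 132 trees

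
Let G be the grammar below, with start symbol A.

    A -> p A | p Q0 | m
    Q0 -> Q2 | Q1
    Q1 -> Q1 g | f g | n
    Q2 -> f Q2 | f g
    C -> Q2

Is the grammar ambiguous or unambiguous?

Ambiguous

Witness: p f g

Derivation 1: A ⇒ p Q0 ⇒ p Q2 ⇒ p f g
Derivation 2: A ⇒ p Q0 ⇒ p Q1 ⇒ p f g

Two distinct leftmost derivations for the same string.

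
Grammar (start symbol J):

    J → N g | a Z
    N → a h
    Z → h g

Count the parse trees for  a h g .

Parse trees for a h g:
  [J [N a h] g]
  [J a [Z h g]]

2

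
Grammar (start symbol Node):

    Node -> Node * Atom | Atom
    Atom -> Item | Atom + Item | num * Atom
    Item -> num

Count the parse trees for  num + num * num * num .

Parse trees for num + num * num * num:
  [Node [Node [Atom [Atom [Item num]] + [Item num]]] * [Atom num * [Atom [Item num]]]]
  [Node [Node [Node [Atom [Atom [Item num]] + [Item num]]] * [Atom [Item num]]] * [Atom [Item num]]]

2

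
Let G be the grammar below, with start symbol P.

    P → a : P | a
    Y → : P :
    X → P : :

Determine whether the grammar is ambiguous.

Only P is reachable from P; ignoring the rest: The reachable grammar is A → atom sep A | atom. Each atom is followed by either the separator (recurse) or end-of-string (stop) — no choice point.

Unambiguous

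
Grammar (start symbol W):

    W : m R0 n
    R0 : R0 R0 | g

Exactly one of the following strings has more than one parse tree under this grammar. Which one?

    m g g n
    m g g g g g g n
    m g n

m g g n: 1 tree
m g g g g g g n: 42 trees
m g n: 1 tree

m g g g g g g n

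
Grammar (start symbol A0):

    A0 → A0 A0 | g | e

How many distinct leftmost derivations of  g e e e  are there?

5

Parse trees for g e e e:
  [A0 [A0 g] [A0 [A0 e] [A0 [A0 e] [A0 e]]]]
  [A0 [A0 g] [A0 [A0 [A0 e] [A0 e]] [A0 e]]]
  [A0 [A0 [A0 g] [A0 e]] [A0 [A0 e] [A0 e]]]
  [A0 [A0 [A0 g] [A0 [A0 e] [A0 e]]] [A0 e]]
  [A0 [A0 [A0 [A0 g] [A0 e]] [A0 e]] [A0 e]]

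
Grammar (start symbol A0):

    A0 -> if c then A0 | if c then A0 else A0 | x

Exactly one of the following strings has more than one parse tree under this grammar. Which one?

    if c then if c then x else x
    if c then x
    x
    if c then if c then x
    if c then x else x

if c then if c then x else x

if c then if c then x else x: 2 trees
if c then x: 1 tree
x: 1 tree
if c then if c then x: 1 tree
if c then x else x: 1 tree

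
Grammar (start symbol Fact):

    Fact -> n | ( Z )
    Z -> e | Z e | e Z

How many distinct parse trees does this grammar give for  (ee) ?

2

Parse trees for (ee):
  [Fact ( [Z [Z e] e] )]
  [Fact ( [Z e [Z e]] )]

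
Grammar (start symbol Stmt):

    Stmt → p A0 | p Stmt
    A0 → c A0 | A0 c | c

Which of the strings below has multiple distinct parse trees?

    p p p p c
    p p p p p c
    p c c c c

p p p p c: 1 tree
p p p p p c: 1 tree
p c c c c: 8 trees

p c c c c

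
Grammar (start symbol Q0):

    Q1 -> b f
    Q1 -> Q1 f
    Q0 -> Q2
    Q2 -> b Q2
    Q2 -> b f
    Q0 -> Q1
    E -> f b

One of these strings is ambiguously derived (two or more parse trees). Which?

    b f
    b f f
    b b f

b f

b f: 2 trees
b f f: 1 tree
b b f: 1 tree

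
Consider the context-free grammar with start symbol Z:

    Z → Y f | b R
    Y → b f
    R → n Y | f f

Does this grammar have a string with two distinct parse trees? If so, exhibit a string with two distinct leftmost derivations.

Ambiguous

Witness: b f f

Derivation 1: Z ⇒ Y f ⇒ b f f
Derivation 2: Z ⇒ b R ⇒ b f f

Two distinct leftmost derivations for the same string.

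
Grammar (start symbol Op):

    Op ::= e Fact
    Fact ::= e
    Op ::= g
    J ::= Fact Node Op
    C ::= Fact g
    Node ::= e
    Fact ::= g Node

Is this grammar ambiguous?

Unambiguous

Only Op, Fact, Node are reachable from Op; ignoring the rest: The reachable rules are right-linear with at most one rule per (nonterminal, next-terminal) pair. Each input token forces the next rule, so parsing is deterministic.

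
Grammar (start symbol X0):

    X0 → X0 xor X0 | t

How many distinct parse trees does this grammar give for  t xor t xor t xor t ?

5

Parse trees for t xor t xor t xor t:
  [X0 [X0 t] xor [X0 [X0 t] xor [X0 [X0 t] xor [X0 t]]]]
  [X0 [X0 t] xor [X0 [X0 [X0 t] xor [X0 t]] xor [X0 t]]]
  [X0 [X0 [X0 t] xor [X0 t]] xor [X0 [X0 t] xor [X0 t]]]
  [X0 [X0 [X0 t] xor [X0 [X0 t] xor [X0 t]]] xor [X0 t]]
  [X0 [X0 [X0 [X0 t] xor [X0 t]] xor [X0 t]] xor [X0 t]]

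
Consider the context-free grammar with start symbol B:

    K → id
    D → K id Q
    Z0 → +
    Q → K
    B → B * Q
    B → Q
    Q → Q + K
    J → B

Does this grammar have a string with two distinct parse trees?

Unambiguous

Only B, Q, K are reachable from B; ignoring the rest: This is a standard precedence ladder (B over Q over K), with each level left-recursive on its own operator ('*' at B, '+' at Q). That structure is LR(1), hence unambiguous.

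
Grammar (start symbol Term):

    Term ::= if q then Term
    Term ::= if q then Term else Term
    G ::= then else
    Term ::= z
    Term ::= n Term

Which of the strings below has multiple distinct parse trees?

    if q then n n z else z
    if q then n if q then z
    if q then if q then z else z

if q then n n z else z: 1 tree
if q then n if q then z: 1 tree
if q then if q then z else z: 2 trees

if q then if q then z else z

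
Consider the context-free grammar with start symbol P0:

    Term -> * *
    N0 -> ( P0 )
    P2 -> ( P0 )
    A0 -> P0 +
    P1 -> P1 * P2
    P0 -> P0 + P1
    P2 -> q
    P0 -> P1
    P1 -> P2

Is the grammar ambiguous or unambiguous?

Only P0, P1, P2 are reachable from P0; ignoring the rest: The grammar is stratified — P0 handles '+' (left-recursive), P1 handles '*', P2 atoms. Each operator has a fixed associativity and precedence level, so every string has one parse.

Unambiguous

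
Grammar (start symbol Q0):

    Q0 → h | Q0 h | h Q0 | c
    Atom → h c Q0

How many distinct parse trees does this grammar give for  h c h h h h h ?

Parse trees for h c h h h h h:
  [Q0 [Q0 [Q0 [Q0 [Q0 [Q0 h [Q0 c]] h] h] h] h] h]
  [Q0 [Q0 [Q0 [Q0 [Q0 h [Q0 [Q0 c] h]] h] h] h] h]
  [Q0 [Q0 [Q0 [Q0 h [Q0 [Q0 [Q0 c] h] h]] h] h] h]
  [Q0 [Q0 [Q0 h [Q0 [Q0 [Q0 [Q0 c] h] h] h]] h] h]
  [Q0 [Q0 h [Q0 [Q0 [Q0 [Q0 [Q0 c] h] h] h] h]] h]
  [Q0 h [Q0 [Q0 [Q0 [Q0 [Q0 [Q0 c] h] h] h] h] h]]

6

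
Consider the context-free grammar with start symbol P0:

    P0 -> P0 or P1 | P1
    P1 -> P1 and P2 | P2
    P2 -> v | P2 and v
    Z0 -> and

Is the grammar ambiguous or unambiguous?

Witness: v and v

Derivation 1: P0 ⇒ P1 ⇒ P1 and P2 ⇒ P2 and P2 ⇒ v and P2 ⇒ v and v
Derivation 2: P0 ⇒ P1 ⇒ P2 ⇒ P2 and v ⇒ v and v

Two distinct leftmost derivations for the same string.

Ambiguous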